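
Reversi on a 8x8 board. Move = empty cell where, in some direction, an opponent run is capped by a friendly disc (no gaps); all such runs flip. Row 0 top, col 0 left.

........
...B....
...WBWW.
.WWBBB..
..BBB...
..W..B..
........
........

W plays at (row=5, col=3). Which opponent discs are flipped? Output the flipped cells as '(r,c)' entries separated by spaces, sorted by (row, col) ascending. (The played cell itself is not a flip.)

Dir NW: opp run (4,2) capped by W -> flip
Dir N: opp run (4,3) (3,3) capped by W -> flip
Dir NE: opp run (4,4) (3,5) capped by W -> flip
Dir W: first cell 'W' (not opp) -> no flip
Dir E: first cell '.' (not opp) -> no flip
Dir SW: first cell '.' (not opp) -> no flip
Dir S: first cell '.' (not opp) -> no flip
Dir SE: first cell '.' (not opp) -> no flip

Answer: (3,3) (3,5) (4,2) (4,3) (4,4)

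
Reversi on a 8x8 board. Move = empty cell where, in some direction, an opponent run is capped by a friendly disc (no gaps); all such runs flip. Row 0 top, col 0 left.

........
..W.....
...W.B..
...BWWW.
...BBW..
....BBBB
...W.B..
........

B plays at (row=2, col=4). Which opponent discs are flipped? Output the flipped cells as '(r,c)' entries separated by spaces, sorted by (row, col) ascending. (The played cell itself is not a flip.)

Dir NW: first cell '.' (not opp) -> no flip
Dir N: first cell '.' (not opp) -> no flip
Dir NE: first cell '.' (not opp) -> no flip
Dir W: opp run (2,3), next='.' -> no flip
Dir E: first cell 'B' (not opp) -> no flip
Dir SW: first cell 'B' (not opp) -> no flip
Dir S: opp run (3,4) capped by B -> flip
Dir SE: opp run (3,5), next='.' -> no flip

Answer: (3,4)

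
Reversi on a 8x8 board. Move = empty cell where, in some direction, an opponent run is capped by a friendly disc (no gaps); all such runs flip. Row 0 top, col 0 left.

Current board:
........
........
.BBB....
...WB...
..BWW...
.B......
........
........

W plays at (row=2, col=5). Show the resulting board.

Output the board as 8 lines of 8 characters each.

Place W at (2,5); scan 8 dirs for brackets.
Dir NW: first cell '.' (not opp) -> no flip
Dir N: first cell '.' (not opp) -> no flip
Dir NE: first cell '.' (not opp) -> no flip
Dir W: first cell '.' (not opp) -> no flip
Dir E: first cell '.' (not opp) -> no flip
Dir SW: opp run (3,4) capped by W -> flip
Dir S: first cell '.' (not opp) -> no flip
Dir SE: first cell '.' (not opp) -> no flip
All flips: (3,4)

Answer: ........
........
.BBB.W..
...WW...
..BWW...
.B......
........
........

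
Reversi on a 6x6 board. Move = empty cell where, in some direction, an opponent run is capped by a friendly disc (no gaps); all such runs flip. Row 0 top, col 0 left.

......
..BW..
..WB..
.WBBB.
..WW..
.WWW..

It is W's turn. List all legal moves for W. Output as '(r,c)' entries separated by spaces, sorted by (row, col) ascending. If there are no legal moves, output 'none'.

Answer: (0,2) (1,1) (2,1) (2,4) (2,5) (3,5) (4,4)

Derivation:
(0,1): no bracket -> illegal
(0,2): flips 1 -> legal
(0,3): no bracket -> illegal
(1,1): flips 1 -> legal
(1,4): no bracket -> illegal
(2,1): flips 1 -> legal
(2,4): flips 2 -> legal
(2,5): flips 1 -> legal
(3,5): flips 3 -> legal
(4,1): no bracket -> illegal
(4,4): flips 1 -> legal
(4,5): no bracket -> illegal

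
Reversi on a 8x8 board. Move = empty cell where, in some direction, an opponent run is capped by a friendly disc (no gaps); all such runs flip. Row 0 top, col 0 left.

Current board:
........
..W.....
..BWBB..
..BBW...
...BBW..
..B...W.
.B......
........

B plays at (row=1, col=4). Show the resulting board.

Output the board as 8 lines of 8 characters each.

Place B at (1,4); scan 8 dirs for brackets.
Dir NW: first cell '.' (not opp) -> no flip
Dir N: first cell '.' (not opp) -> no flip
Dir NE: first cell '.' (not opp) -> no flip
Dir W: first cell '.' (not opp) -> no flip
Dir E: first cell '.' (not opp) -> no flip
Dir SW: opp run (2,3) capped by B -> flip
Dir S: first cell 'B' (not opp) -> no flip
Dir SE: first cell 'B' (not opp) -> no flip
All flips: (2,3)

Answer: ........
..W.B...
..BBBB..
..BBW...
...BBW..
..B...W.
.B......
........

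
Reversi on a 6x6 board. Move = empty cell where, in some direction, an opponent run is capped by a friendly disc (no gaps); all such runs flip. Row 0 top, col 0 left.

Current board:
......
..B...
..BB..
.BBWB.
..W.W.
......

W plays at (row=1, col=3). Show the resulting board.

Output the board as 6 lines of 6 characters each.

Place W at (1,3); scan 8 dirs for brackets.
Dir NW: first cell '.' (not opp) -> no flip
Dir N: first cell '.' (not opp) -> no flip
Dir NE: first cell '.' (not opp) -> no flip
Dir W: opp run (1,2), next='.' -> no flip
Dir E: first cell '.' (not opp) -> no flip
Dir SW: opp run (2,2) (3,1), next='.' -> no flip
Dir S: opp run (2,3) capped by W -> flip
Dir SE: first cell '.' (not opp) -> no flip
All flips: (2,3)

Answer: ......
..BW..
..BW..
.BBWB.
..W.W.
......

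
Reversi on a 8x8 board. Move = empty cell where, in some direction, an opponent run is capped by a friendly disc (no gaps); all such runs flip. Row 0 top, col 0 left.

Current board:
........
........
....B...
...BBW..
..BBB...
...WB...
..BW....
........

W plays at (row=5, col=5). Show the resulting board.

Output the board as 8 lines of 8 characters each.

Answer: ........
........
....B...
...BBW..
..BBB...
...WWW..
..BW....
........

Derivation:
Place W at (5,5); scan 8 dirs for brackets.
Dir NW: opp run (4,4) (3,3), next='.' -> no flip
Dir N: first cell '.' (not opp) -> no flip
Dir NE: first cell '.' (not opp) -> no flip
Dir W: opp run (5,4) capped by W -> flip
Dir E: first cell '.' (not opp) -> no flip
Dir SW: first cell '.' (not opp) -> no flip
Dir S: first cell '.' (not opp) -> no flip
Dir SE: first cell '.' (not opp) -> no flip
All flips: (5,4)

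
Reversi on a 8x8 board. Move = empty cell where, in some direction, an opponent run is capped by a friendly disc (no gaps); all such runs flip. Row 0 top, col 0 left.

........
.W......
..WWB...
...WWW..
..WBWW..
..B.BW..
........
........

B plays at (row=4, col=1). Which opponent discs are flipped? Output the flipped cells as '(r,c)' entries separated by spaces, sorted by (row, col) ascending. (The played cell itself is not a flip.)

Dir NW: first cell '.' (not opp) -> no flip
Dir N: first cell '.' (not opp) -> no flip
Dir NE: first cell '.' (not opp) -> no flip
Dir W: first cell '.' (not opp) -> no flip
Dir E: opp run (4,2) capped by B -> flip
Dir SW: first cell '.' (not opp) -> no flip
Dir S: first cell '.' (not opp) -> no flip
Dir SE: first cell 'B' (not opp) -> no flip

Answer: (4,2)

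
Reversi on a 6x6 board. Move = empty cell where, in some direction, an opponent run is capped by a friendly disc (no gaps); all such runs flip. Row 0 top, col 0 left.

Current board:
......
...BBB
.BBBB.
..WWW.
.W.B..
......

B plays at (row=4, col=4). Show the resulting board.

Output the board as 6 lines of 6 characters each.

Place B at (4,4); scan 8 dirs for brackets.
Dir NW: opp run (3,3) capped by B -> flip
Dir N: opp run (3,4) capped by B -> flip
Dir NE: first cell '.' (not opp) -> no flip
Dir W: first cell 'B' (not opp) -> no flip
Dir E: first cell '.' (not opp) -> no flip
Dir SW: first cell '.' (not opp) -> no flip
Dir S: first cell '.' (not opp) -> no flip
Dir SE: first cell '.' (not opp) -> no flip
All flips: (3,3) (3,4)

Answer: ......
...BBB
.BBBB.
..WBB.
.W.BB.
......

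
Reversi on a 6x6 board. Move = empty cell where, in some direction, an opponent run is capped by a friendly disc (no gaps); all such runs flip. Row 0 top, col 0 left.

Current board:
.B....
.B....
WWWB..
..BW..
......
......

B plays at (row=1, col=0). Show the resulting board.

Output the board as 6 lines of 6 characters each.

Answer: .B....
BB....
WBWB..
..BW..
......
......

Derivation:
Place B at (1,0); scan 8 dirs for brackets.
Dir NW: edge -> no flip
Dir N: first cell '.' (not opp) -> no flip
Dir NE: first cell 'B' (not opp) -> no flip
Dir W: edge -> no flip
Dir E: first cell 'B' (not opp) -> no flip
Dir SW: edge -> no flip
Dir S: opp run (2,0), next='.' -> no flip
Dir SE: opp run (2,1) capped by B -> flip
All flips: (2,1)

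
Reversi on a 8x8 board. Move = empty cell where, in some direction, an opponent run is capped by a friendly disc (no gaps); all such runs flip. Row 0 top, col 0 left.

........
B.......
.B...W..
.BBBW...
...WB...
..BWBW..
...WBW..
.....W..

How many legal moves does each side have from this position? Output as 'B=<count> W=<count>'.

-- B to move --
(1,4): no bracket -> illegal
(1,5): no bracket -> illegal
(1,6): flips 3 -> legal
(2,3): no bracket -> illegal
(2,4): flips 1 -> legal
(2,6): no bracket -> illegal
(3,5): flips 1 -> legal
(3,6): no bracket -> illegal
(4,2): flips 2 -> legal
(4,5): no bracket -> illegal
(4,6): flips 1 -> legal
(5,6): flips 1 -> legal
(6,2): flips 2 -> legal
(6,6): flips 2 -> legal
(7,2): flips 1 -> legal
(7,3): flips 3 -> legal
(7,4): flips 1 -> legal
(7,6): flips 1 -> legal
B mobility = 12
-- W to move --
(0,0): no bracket -> illegal
(0,1): no bracket -> illegal
(1,1): no bracket -> illegal
(1,2): no bracket -> illegal
(2,0): no bracket -> illegal
(2,2): flips 2 -> legal
(2,3): flips 1 -> legal
(2,4): no bracket -> illegal
(3,0): flips 3 -> legal
(3,5): flips 1 -> legal
(4,0): no bracket -> illegal
(4,1): flips 1 -> legal
(4,2): no bracket -> illegal
(4,5): flips 2 -> legal
(5,1): flips 1 -> legal
(6,1): flips 1 -> legal
(6,2): no bracket -> illegal
(7,3): flips 1 -> legal
(7,4): flips 3 -> legal
W mobility = 10

Answer: B=12 W=10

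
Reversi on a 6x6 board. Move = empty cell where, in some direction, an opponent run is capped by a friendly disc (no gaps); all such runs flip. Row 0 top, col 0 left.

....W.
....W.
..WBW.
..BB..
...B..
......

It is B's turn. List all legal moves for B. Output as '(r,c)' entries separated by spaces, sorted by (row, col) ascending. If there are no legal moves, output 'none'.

Answer: (0,5) (1,1) (1,2) (1,5) (2,1) (2,5)

Derivation:
(0,3): no bracket -> illegal
(0,5): flips 1 -> legal
(1,1): flips 1 -> legal
(1,2): flips 1 -> legal
(1,3): no bracket -> illegal
(1,5): flips 1 -> legal
(2,1): flips 1 -> legal
(2,5): flips 1 -> legal
(3,1): no bracket -> illegal
(3,4): no bracket -> illegal
(3,5): no bracket -> illegal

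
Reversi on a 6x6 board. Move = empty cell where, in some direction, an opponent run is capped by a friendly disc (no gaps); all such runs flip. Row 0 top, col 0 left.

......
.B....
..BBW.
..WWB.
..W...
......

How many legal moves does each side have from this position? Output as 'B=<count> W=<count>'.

-- B to move --
(1,3): no bracket -> illegal
(1,4): flips 1 -> legal
(1,5): no bracket -> illegal
(2,1): no bracket -> illegal
(2,5): flips 1 -> legal
(3,1): flips 2 -> legal
(3,5): no bracket -> illegal
(4,1): flips 1 -> legal
(4,3): flips 1 -> legal
(4,4): flips 1 -> legal
(5,1): no bracket -> illegal
(5,2): flips 2 -> legal
(5,3): no bracket -> illegal
B mobility = 7
-- W to move --
(0,0): flips 2 -> legal
(0,1): no bracket -> illegal
(0,2): no bracket -> illegal
(1,0): no bracket -> illegal
(1,2): flips 1 -> legal
(1,3): flips 1 -> legal
(1,4): flips 1 -> legal
(2,0): no bracket -> illegal
(2,1): flips 2 -> legal
(2,5): no bracket -> illegal
(3,1): no bracket -> illegal
(3,5): flips 1 -> legal
(4,3): no bracket -> illegal
(4,4): flips 1 -> legal
(4,5): no bracket -> illegal
W mobility = 7

Answer: B=7 W=7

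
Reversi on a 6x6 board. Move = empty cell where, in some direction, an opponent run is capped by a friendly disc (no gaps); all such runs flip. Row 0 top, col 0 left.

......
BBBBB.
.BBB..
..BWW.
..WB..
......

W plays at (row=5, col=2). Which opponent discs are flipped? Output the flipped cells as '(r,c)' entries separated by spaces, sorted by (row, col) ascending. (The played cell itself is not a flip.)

Answer: (4,3)

Derivation:
Dir NW: first cell '.' (not opp) -> no flip
Dir N: first cell 'W' (not opp) -> no flip
Dir NE: opp run (4,3) capped by W -> flip
Dir W: first cell '.' (not opp) -> no flip
Dir E: first cell '.' (not opp) -> no flip
Dir SW: edge -> no flip
Dir S: edge -> no flip
Dir SE: edge -> no flip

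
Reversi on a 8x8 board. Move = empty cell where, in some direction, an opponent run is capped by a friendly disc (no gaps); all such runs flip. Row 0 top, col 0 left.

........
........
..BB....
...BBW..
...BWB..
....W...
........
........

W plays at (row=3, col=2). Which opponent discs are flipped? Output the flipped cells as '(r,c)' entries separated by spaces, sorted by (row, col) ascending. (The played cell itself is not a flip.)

Answer: (3,3) (3,4) (4,3)

Derivation:
Dir NW: first cell '.' (not opp) -> no flip
Dir N: opp run (2,2), next='.' -> no flip
Dir NE: opp run (2,3), next='.' -> no flip
Dir W: first cell '.' (not opp) -> no flip
Dir E: opp run (3,3) (3,4) capped by W -> flip
Dir SW: first cell '.' (not opp) -> no flip
Dir S: first cell '.' (not opp) -> no flip
Dir SE: opp run (4,3) capped by W -> flip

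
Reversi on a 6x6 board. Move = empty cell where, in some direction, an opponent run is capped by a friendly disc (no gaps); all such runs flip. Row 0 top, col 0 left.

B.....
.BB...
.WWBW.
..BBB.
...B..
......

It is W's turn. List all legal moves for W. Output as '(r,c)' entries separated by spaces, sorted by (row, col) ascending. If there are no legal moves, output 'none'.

(0,1): flips 1 -> legal
(0,2): flips 1 -> legal
(0,3): flips 1 -> legal
(1,0): no bracket -> illegal
(1,3): no bracket -> illegal
(1,4): no bracket -> illegal
(2,0): no bracket -> illegal
(2,5): no bracket -> illegal
(3,1): no bracket -> illegal
(3,5): no bracket -> illegal
(4,1): no bracket -> illegal
(4,2): flips 2 -> legal
(4,4): flips 2 -> legal
(4,5): no bracket -> illegal
(5,2): no bracket -> illegal
(5,3): no bracket -> illegal
(5,4): flips 2 -> legal

Answer: (0,1) (0,2) (0,3) (4,2) (4,4) (5,4)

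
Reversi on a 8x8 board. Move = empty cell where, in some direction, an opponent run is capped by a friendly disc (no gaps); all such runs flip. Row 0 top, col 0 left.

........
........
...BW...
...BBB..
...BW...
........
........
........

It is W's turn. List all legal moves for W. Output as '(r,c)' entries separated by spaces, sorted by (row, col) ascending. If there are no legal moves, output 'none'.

Answer: (2,2) (2,6) (4,2) (4,6)

Derivation:
(1,2): no bracket -> illegal
(1,3): no bracket -> illegal
(1,4): no bracket -> illegal
(2,2): flips 2 -> legal
(2,5): no bracket -> illegal
(2,6): flips 1 -> legal
(3,2): no bracket -> illegal
(3,6): no bracket -> illegal
(4,2): flips 2 -> legal
(4,5): no bracket -> illegal
(4,6): flips 1 -> legal
(5,2): no bracket -> illegal
(5,3): no bracket -> illegal
(5,4): no bracket -> illegal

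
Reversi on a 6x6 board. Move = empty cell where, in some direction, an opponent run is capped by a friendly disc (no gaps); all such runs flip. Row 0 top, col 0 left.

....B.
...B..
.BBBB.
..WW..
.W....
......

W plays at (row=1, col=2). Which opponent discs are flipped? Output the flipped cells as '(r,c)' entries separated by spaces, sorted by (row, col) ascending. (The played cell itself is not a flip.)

Dir NW: first cell '.' (not opp) -> no flip
Dir N: first cell '.' (not opp) -> no flip
Dir NE: first cell '.' (not opp) -> no flip
Dir W: first cell '.' (not opp) -> no flip
Dir E: opp run (1,3), next='.' -> no flip
Dir SW: opp run (2,1), next='.' -> no flip
Dir S: opp run (2,2) capped by W -> flip
Dir SE: opp run (2,3), next='.' -> no flip

Answer: (2,2)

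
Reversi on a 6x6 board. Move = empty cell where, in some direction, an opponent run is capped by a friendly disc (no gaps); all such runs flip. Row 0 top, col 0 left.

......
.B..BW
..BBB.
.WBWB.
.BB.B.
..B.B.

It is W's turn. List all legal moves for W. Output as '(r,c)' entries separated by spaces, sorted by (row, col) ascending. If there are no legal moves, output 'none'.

(0,0): flips 2 -> legal
(0,1): no bracket -> illegal
(0,2): no bracket -> illegal
(0,3): no bracket -> illegal
(0,4): no bracket -> illegal
(0,5): no bracket -> illegal
(1,0): no bracket -> illegal
(1,2): no bracket -> illegal
(1,3): flips 3 -> legal
(2,0): no bracket -> illegal
(2,1): no bracket -> illegal
(2,5): no bracket -> illegal
(3,0): no bracket -> illegal
(3,5): flips 1 -> legal
(4,0): no bracket -> illegal
(4,3): no bracket -> illegal
(4,5): no bracket -> illegal
(5,0): no bracket -> illegal
(5,1): flips 2 -> legal
(5,3): flips 1 -> legal
(5,5): flips 1 -> legal

Answer: (0,0) (1,3) (3,5) (5,1) (5,3) (5,5)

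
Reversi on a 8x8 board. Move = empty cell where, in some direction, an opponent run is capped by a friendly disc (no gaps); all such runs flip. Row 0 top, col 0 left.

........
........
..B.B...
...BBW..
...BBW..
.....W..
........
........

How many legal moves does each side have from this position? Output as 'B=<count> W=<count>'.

-- B to move --
(2,5): no bracket -> illegal
(2,6): flips 1 -> legal
(3,6): flips 1 -> legal
(4,6): flips 2 -> legal
(5,4): no bracket -> illegal
(5,6): flips 1 -> legal
(6,4): no bracket -> illegal
(6,5): no bracket -> illegal
(6,6): flips 1 -> legal
B mobility = 5
-- W to move --
(1,1): flips 3 -> legal
(1,2): no bracket -> illegal
(1,3): flips 1 -> legal
(1,4): no bracket -> illegal
(1,5): no bracket -> illegal
(2,1): no bracket -> illegal
(2,3): flips 1 -> legal
(2,5): no bracket -> illegal
(3,1): no bracket -> illegal
(3,2): flips 2 -> legal
(4,2): flips 2 -> legal
(5,2): no bracket -> illegal
(5,3): flips 1 -> legal
(5,4): no bracket -> illegal
W mobility = 6

Answer: B=5 W=6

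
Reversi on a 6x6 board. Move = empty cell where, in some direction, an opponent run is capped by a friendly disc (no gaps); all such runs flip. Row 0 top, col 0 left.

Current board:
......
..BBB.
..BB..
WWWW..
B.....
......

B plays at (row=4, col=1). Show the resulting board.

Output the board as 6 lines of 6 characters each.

Place B at (4,1); scan 8 dirs for brackets.
Dir NW: opp run (3,0), next=edge -> no flip
Dir N: opp run (3,1), next='.' -> no flip
Dir NE: opp run (3,2) capped by B -> flip
Dir W: first cell 'B' (not opp) -> no flip
Dir E: first cell '.' (not opp) -> no flip
Dir SW: first cell '.' (not opp) -> no flip
Dir S: first cell '.' (not opp) -> no flip
Dir SE: first cell '.' (not opp) -> no flip
All flips: (3,2)

Answer: ......
..BBB.
..BB..
WWBW..
BB....
......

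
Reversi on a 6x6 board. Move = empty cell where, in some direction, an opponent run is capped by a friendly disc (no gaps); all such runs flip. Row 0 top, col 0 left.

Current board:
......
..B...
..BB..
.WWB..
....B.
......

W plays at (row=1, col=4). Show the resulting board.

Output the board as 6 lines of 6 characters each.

Answer: ......
..B.W.
..BW..
.WWB..
....B.
......

Derivation:
Place W at (1,4); scan 8 dirs for brackets.
Dir NW: first cell '.' (not opp) -> no flip
Dir N: first cell '.' (not opp) -> no flip
Dir NE: first cell '.' (not opp) -> no flip
Dir W: first cell '.' (not opp) -> no flip
Dir E: first cell '.' (not opp) -> no flip
Dir SW: opp run (2,3) capped by W -> flip
Dir S: first cell '.' (not opp) -> no flip
Dir SE: first cell '.' (not opp) -> no flip
All flips: (2,3)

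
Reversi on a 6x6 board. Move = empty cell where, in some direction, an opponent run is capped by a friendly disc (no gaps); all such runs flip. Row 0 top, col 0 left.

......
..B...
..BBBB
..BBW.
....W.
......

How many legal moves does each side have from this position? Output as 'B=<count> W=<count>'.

-- B to move --
(3,5): flips 1 -> legal
(4,3): flips 1 -> legal
(4,5): flips 1 -> legal
(5,3): no bracket -> illegal
(5,4): flips 2 -> legal
(5,5): flips 1 -> legal
B mobility = 5
-- W to move --
(0,1): flips 2 -> legal
(0,2): no bracket -> illegal
(0,3): no bracket -> illegal
(1,1): flips 2 -> legal
(1,3): no bracket -> illegal
(1,4): flips 1 -> legal
(1,5): no bracket -> illegal
(2,1): no bracket -> illegal
(3,1): flips 2 -> legal
(3,5): no bracket -> illegal
(4,1): no bracket -> illegal
(4,2): no bracket -> illegal
(4,3): no bracket -> illegal
W mobility = 4

Answer: B=5 W=4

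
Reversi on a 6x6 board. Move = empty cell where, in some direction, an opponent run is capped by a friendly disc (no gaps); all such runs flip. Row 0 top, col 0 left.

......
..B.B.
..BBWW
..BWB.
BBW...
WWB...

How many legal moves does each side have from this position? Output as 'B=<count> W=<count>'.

Answer: B=2 W=13

Derivation:
-- B to move --
(1,3): no bracket -> illegal
(1,5): no bracket -> illegal
(3,1): no bracket -> illegal
(3,5): no bracket -> illegal
(4,3): flips 2 -> legal
(4,4): flips 1 -> legal
(5,3): no bracket -> illegal
B mobility = 2
-- W to move --
(0,1): no bracket -> illegal
(0,2): flips 3 -> legal
(0,3): flips 1 -> legal
(0,4): flips 1 -> legal
(0,5): flips 4 -> legal
(1,1): flips 1 -> legal
(1,3): flips 1 -> legal
(1,5): no bracket -> illegal
(2,1): flips 2 -> legal
(3,0): flips 1 -> legal
(3,1): flips 2 -> legal
(3,5): flips 1 -> legal
(4,3): flips 1 -> legal
(4,4): flips 1 -> legal
(4,5): no bracket -> illegal
(5,3): flips 1 -> legal
W mobility = 13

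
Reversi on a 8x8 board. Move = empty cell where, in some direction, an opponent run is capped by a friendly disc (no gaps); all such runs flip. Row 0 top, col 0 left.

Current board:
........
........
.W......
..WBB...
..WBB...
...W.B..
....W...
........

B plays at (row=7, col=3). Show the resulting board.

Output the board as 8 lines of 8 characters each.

Place B at (7,3); scan 8 dirs for brackets.
Dir NW: first cell '.' (not opp) -> no flip
Dir N: first cell '.' (not opp) -> no flip
Dir NE: opp run (6,4) capped by B -> flip
Dir W: first cell '.' (not opp) -> no flip
Dir E: first cell '.' (not opp) -> no flip
Dir SW: edge -> no flip
Dir S: edge -> no flip
Dir SE: edge -> no flip
All flips: (6,4)

Answer: ........
........
.W......
..WBB...
..WBB...
...W.B..
....B...
...B....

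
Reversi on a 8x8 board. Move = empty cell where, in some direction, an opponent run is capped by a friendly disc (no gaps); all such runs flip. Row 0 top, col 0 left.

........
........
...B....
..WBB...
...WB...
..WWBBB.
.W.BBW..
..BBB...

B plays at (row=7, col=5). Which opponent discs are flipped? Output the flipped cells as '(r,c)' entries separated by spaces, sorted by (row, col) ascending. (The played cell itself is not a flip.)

Answer: (6,5)

Derivation:
Dir NW: first cell 'B' (not opp) -> no flip
Dir N: opp run (6,5) capped by B -> flip
Dir NE: first cell '.' (not opp) -> no flip
Dir W: first cell 'B' (not opp) -> no flip
Dir E: first cell '.' (not opp) -> no flip
Dir SW: edge -> no flip
Dir S: edge -> no flip
Dir SE: edge -> no flip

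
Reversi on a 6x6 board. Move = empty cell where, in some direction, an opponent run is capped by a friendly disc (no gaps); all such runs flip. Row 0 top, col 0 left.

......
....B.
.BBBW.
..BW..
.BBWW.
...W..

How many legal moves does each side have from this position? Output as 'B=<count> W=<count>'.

Answer: B=6 W=8

Derivation:
-- B to move --
(1,3): no bracket -> illegal
(1,5): flips 2 -> legal
(2,5): flips 1 -> legal
(3,4): flips 2 -> legal
(3,5): no bracket -> illegal
(4,5): flips 2 -> legal
(5,2): no bracket -> illegal
(5,4): flips 1 -> legal
(5,5): flips 2 -> legal
B mobility = 6
-- W to move --
(0,3): no bracket -> illegal
(0,4): flips 1 -> legal
(0,5): no bracket -> illegal
(1,0): flips 2 -> legal
(1,1): flips 1 -> legal
(1,2): no bracket -> illegal
(1,3): flips 1 -> legal
(1,5): no bracket -> illegal
(2,0): flips 3 -> legal
(2,5): no bracket -> illegal
(3,0): no bracket -> illegal
(3,1): flips 2 -> legal
(3,4): no bracket -> illegal
(4,0): flips 2 -> legal
(5,0): no bracket -> illegal
(5,1): flips 1 -> legal
(5,2): no bracket -> illegal
W mobility = 8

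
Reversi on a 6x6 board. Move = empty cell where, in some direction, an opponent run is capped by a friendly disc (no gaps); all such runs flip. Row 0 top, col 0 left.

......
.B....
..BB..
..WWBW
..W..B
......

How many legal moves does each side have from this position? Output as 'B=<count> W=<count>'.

-- B to move --
(2,1): no bracket -> illegal
(2,4): no bracket -> illegal
(2,5): flips 1 -> legal
(3,1): flips 2 -> legal
(4,1): flips 1 -> legal
(4,3): flips 1 -> legal
(4,4): flips 1 -> legal
(5,1): no bracket -> illegal
(5,2): flips 2 -> legal
(5,3): no bracket -> illegal
B mobility = 6
-- W to move --
(0,0): flips 2 -> legal
(0,1): no bracket -> illegal
(0,2): no bracket -> illegal
(1,0): no bracket -> illegal
(1,2): flips 1 -> legal
(1,3): flips 1 -> legal
(1,4): flips 1 -> legal
(2,0): no bracket -> illegal
(2,1): no bracket -> illegal
(2,4): no bracket -> illegal
(2,5): no bracket -> illegal
(3,1): no bracket -> illegal
(4,3): no bracket -> illegal
(4,4): no bracket -> illegal
(5,4): no bracket -> illegal
(5,5): flips 1 -> legal
W mobility = 5

Answer: B=6 W=5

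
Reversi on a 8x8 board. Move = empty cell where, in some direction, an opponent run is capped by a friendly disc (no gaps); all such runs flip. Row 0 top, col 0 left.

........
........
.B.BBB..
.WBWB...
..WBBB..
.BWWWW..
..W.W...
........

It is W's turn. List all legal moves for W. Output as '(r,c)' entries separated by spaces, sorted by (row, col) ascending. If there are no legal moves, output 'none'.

(1,0): flips 3 -> legal
(1,1): flips 1 -> legal
(1,2): no bracket -> illegal
(1,3): flips 1 -> legal
(1,4): flips 3 -> legal
(1,5): flips 1 -> legal
(1,6): flips 3 -> legal
(2,0): no bracket -> illegal
(2,2): flips 1 -> legal
(2,6): no bracket -> illegal
(3,0): no bracket -> illegal
(3,5): flips 3 -> legal
(3,6): flips 1 -> legal
(4,0): flips 1 -> legal
(4,1): no bracket -> illegal
(4,6): flips 3 -> legal
(5,0): flips 1 -> legal
(5,6): no bracket -> illegal
(6,0): flips 1 -> legal
(6,1): no bracket -> illegal

Answer: (1,0) (1,1) (1,3) (1,4) (1,5) (1,6) (2,2) (3,5) (3,6) (4,0) (4,6) (5,0) (6,0)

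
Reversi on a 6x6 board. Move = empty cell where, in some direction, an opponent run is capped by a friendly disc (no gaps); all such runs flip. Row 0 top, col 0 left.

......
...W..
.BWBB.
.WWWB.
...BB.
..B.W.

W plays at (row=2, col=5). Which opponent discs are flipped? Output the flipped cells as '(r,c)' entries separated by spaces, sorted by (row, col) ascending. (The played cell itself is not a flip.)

Answer: (2,3) (2,4)

Derivation:
Dir NW: first cell '.' (not opp) -> no flip
Dir N: first cell '.' (not opp) -> no flip
Dir NE: edge -> no flip
Dir W: opp run (2,4) (2,3) capped by W -> flip
Dir E: edge -> no flip
Dir SW: opp run (3,4) (4,3) (5,2), next=edge -> no flip
Dir S: first cell '.' (not opp) -> no flip
Dir SE: edge -> no flip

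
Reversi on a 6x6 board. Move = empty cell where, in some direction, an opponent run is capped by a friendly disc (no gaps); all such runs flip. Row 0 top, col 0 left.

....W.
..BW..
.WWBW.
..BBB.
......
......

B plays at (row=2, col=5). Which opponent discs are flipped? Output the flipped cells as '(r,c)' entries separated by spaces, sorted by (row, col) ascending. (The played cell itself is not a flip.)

Dir NW: first cell '.' (not opp) -> no flip
Dir N: first cell '.' (not opp) -> no flip
Dir NE: edge -> no flip
Dir W: opp run (2,4) capped by B -> flip
Dir E: edge -> no flip
Dir SW: first cell 'B' (not opp) -> no flip
Dir S: first cell '.' (not opp) -> no flip
Dir SE: edge -> no flip

Answer: (2,4)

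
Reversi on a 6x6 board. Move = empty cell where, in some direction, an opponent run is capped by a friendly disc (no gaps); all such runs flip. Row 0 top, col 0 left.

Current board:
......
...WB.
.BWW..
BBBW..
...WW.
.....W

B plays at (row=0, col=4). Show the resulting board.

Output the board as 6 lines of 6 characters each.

Place B at (0,4); scan 8 dirs for brackets.
Dir NW: edge -> no flip
Dir N: edge -> no flip
Dir NE: edge -> no flip
Dir W: first cell '.' (not opp) -> no flip
Dir E: first cell '.' (not opp) -> no flip
Dir SW: opp run (1,3) (2,2) capped by B -> flip
Dir S: first cell 'B' (not opp) -> no flip
Dir SE: first cell '.' (not opp) -> no flip
All flips: (1,3) (2,2)

Answer: ....B.
...BB.
.BBW..
BBBW..
...WW.
.....W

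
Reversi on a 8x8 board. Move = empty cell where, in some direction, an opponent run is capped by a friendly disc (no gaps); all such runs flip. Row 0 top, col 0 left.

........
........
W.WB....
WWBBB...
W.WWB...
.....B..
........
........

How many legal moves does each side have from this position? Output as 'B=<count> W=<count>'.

Answer: B=8 W=7

Derivation:
-- B to move --
(1,0): no bracket -> illegal
(1,1): flips 1 -> legal
(1,2): flips 1 -> legal
(1,3): no bracket -> illegal
(2,1): flips 1 -> legal
(4,1): flips 2 -> legal
(5,0): no bracket -> illegal
(5,1): flips 1 -> legal
(5,2): flips 2 -> legal
(5,3): flips 1 -> legal
(5,4): flips 1 -> legal
B mobility = 8
-- W to move --
(1,2): no bracket -> illegal
(1,3): flips 2 -> legal
(1,4): no bracket -> illegal
(2,1): flips 1 -> legal
(2,4): flips 2 -> legal
(2,5): flips 1 -> legal
(3,5): flips 3 -> legal
(4,1): no bracket -> illegal
(4,5): flips 1 -> legal
(4,6): no bracket -> illegal
(5,3): no bracket -> illegal
(5,4): no bracket -> illegal
(5,6): no bracket -> illegal
(6,4): no bracket -> illegal
(6,5): no bracket -> illegal
(6,6): flips 3 -> legal
W mobility = 7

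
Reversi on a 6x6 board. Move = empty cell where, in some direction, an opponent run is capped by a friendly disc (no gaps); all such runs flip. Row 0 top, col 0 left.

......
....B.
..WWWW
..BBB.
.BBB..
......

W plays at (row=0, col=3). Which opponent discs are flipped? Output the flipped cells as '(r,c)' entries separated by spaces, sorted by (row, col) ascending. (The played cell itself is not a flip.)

Answer: (1,4)

Derivation:
Dir NW: edge -> no flip
Dir N: edge -> no flip
Dir NE: edge -> no flip
Dir W: first cell '.' (not opp) -> no flip
Dir E: first cell '.' (not opp) -> no flip
Dir SW: first cell '.' (not opp) -> no flip
Dir S: first cell '.' (not opp) -> no flip
Dir SE: opp run (1,4) capped by W -> flip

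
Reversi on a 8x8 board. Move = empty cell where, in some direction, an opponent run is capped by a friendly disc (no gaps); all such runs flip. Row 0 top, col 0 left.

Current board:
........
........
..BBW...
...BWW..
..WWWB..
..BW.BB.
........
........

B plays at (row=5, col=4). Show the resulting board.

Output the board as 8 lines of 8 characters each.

Place B at (5,4); scan 8 dirs for brackets.
Dir NW: opp run (4,3), next='.' -> no flip
Dir N: opp run (4,4) (3,4) (2,4), next='.' -> no flip
Dir NE: first cell 'B' (not opp) -> no flip
Dir W: opp run (5,3) capped by B -> flip
Dir E: first cell 'B' (not opp) -> no flip
Dir SW: first cell '.' (not opp) -> no flip
Dir S: first cell '.' (not opp) -> no flip
Dir SE: first cell '.' (not opp) -> no flip
All flips: (5,3)

Answer: ........
........
..BBW...
...BWW..
..WWWB..
..BBBBB.
........
........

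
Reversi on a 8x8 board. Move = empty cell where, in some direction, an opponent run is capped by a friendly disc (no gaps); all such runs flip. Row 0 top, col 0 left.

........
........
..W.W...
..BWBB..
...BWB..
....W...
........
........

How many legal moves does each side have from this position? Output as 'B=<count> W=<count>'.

Answer: B=8 W=7

Derivation:
-- B to move --
(1,1): no bracket -> illegal
(1,2): flips 1 -> legal
(1,3): flips 1 -> legal
(1,4): flips 1 -> legal
(1,5): no bracket -> illegal
(2,1): no bracket -> illegal
(2,3): flips 1 -> legal
(2,5): no bracket -> illegal
(3,1): no bracket -> illegal
(4,2): no bracket -> illegal
(5,3): flips 1 -> legal
(5,5): no bracket -> illegal
(6,3): flips 1 -> legal
(6,4): flips 2 -> legal
(6,5): flips 1 -> legal
B mobility = 8
-- W to move --
(2,1): flips 2 -> legal
(2,3): no bracket -> illegal
(2,5): no bracket -> illegal
(2,6): flips 1 -> legal
(3,1): flips 1 -> legal
(3,6): flips 3 -> legal
(4,1): no bracket -> illegal
(4,2): flips 2 -> legal
(4,6): flips 2 -> legal
(5,2): no bracket -> illegal
(5,3): flips 1 -> legal
(5,5): no bracket -> illegal
(5,6): no bracket -> illegal
W mobility = 7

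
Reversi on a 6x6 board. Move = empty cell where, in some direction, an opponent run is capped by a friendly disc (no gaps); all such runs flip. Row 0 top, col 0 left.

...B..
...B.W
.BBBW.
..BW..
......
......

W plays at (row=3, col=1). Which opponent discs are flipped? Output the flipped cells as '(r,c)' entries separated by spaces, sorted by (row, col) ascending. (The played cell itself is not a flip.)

Dir NW: first cell '.' (not opp) -> no flip
Dir N: opp run (2,1), next='.' -> no flip
Dir NE: opp run (2,2) (1,3), next='.' -> no flip
Dir W: first cell '.' (not opp) -> no flip
Dir E: opp run (3,2) capped by W -> flip
Dir SW: first cell '.' (not opp) -> no flip
Dir S: first cell '.' (not opp) -> no flip
Dir SE: first cell '.' (not opp) -> no flip

Answer: (3,2)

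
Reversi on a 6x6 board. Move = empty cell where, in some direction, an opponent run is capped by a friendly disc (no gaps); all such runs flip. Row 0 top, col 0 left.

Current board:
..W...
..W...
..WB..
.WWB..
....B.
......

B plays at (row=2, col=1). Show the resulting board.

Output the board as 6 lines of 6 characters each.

Place B at (2,1); scan 8 dirs for brackets.
Dir NW: first cell '.' (not opp) -> no flip
Dir N: first cell '.' (not opp) -> no flip
Dir NE: opp run (1,2), next='.' -> no flip
Dir W: first cell '.' (not opp) -> no flip
Dir E: opp run (2,2) capped by B -> flip
Dir SW: first cell '.' (not opp) -> no flip
Dir S: opp run (3,1), next='.' -> no flip
Dir SE: opp run (3,2), next='.' -> no flip
All flips: (2,2)

Answer: ..W...
..W...
.BBB..
.WWB..
....B.
......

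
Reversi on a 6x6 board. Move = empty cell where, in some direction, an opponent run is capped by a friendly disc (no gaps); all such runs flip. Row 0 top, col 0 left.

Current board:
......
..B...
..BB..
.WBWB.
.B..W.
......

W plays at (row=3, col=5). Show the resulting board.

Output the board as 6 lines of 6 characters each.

Answer: ......
..B...
..BB..
.WBWWW
.B..W.
......

Derivation:
Place W at (3,5); scan 8 dirs for brackets.
Dir NW: first cell '.' (not opp) -> no flip
Dir N: first cell '.' (not opp) -> no flip
Dir NE: edge -> no flip
Dir W: opp run (3,4) capped by W -> flip
Dir E: edge -> no flip
Dir SW: first cell 'W' (not opp) -> no flip
Dir S: first cell '.' (not opp) -> no flip
Dir SE: edge -> no flip
All flips: (3,4)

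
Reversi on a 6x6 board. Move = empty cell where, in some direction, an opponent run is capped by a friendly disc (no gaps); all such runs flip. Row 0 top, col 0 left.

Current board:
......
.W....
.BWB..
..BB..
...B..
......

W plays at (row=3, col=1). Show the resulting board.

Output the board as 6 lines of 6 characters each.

Place W at (3,1); scan 8 dirs for brackets.
Dir NW: first cell '.' (not opp) -> no flip
Dir N: opp run (2,1) capped by W -> flip
Dir NE: first cell 'W' (not opp) -> no flip
Dir W: first cell '.' (not opp) -> no flip
Dir E: opp run (3,2) (3,3), next='.' -> no flip
Dir SW: first cell '.' (not opp) -> no flip
Dir S: first cell '.' (not opp) -> no flip
Dir SE: first cell '.' (not opp) -> no flip
All flips: (2,1)

Answer: ......
.W....
.WWB..
.WBB..
...B..
......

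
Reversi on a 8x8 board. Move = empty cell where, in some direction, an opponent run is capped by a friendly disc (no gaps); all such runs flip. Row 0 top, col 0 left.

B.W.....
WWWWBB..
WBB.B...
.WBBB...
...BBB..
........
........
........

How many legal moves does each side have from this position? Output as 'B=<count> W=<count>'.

Answer: B=6 W=7

Derivation:
-- B to move --
(0,1): flips 1 -> legal
(0,3): flips 1 -> legal
(0,4): flips 1 -> legal
(2,3): no bracket -> illegal
(3,0): flips 3 -> legal
(4,0): flips 1 -> legal
(4,1): flips 1 -> legal
(4,2): no bracket -> illegal
B mobility = 6
-- W to move --
(0,1): no bracket -> illegal
(0,3): no bracket -> illegal
(0,4): no bracket -> illegal
(0,5): no bracket -> illegal
(0,6): no bracket -> illegal
(1,6): flips 2 -> legal
(2,3): flips 2 -> legal
(2,5): no bracket -> illegal
(2,6): no bracket -> illegal
(3,0): flips 1 -> legal
(3,5): flips 4 -> legal
(3,6): no bracket -> illegal
(4,1): no bracket -> illegal
(4,2): flips 2 -> legal
(4,6): no bracket -> illegal
(5,2): no bracket -> illegal
(5,3): no bracket -> illegal
(5,4): flips 3 -> legal
(5,5): flips 3 -> legal
(5,6): no bracket -> illegal
W mobility = 7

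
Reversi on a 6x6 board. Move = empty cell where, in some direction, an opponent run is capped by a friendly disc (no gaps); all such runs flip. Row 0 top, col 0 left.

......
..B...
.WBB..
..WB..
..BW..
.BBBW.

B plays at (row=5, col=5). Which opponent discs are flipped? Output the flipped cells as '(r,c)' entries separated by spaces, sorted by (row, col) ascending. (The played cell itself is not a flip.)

Dir NW: first cell '.' (not opp) -> no flip
Dir N: first cell '.' (not opp) -> no flip
Dir NE: edge -> no flip
Dir W: opp run (5,4) capped by B -> flip
Dir E: edge -> no flip
Dir SW: edge -> no flip
Dir S: edge -> no flip
Dir SE: edge -> no flip

Answer: (5,4)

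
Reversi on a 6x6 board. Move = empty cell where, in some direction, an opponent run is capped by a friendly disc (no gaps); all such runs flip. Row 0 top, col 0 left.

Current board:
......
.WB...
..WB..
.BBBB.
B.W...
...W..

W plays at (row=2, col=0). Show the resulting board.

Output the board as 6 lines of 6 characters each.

Answer: ......
.WB...
W.WB..
.WBBB.
B.W...
...W..

Derivation:
Place W at (2,0); scan 8 dirs for brackets.
Dir NW: edge -> no flip
Dir N: first cell '.' (not opp) -> no flip
Dir NE: first cell 'W' (not opp) -> no flip
Dir W: edge -> no flip
Dir E: first cell '.' (not opp) -> no flip
Dir SW: edge -> no flip
Dir S: first cell '.' (not opp) -> no flip
Dir SE: opp run (3,1) capped by W -> flip
All flips: (3,1)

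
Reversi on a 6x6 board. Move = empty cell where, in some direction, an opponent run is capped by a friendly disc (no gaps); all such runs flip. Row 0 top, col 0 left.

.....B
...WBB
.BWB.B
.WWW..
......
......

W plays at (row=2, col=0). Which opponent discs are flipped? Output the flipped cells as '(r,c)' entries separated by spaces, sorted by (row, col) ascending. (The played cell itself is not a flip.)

Dir NW: edge -> no flip
Dir N: first cell '.' (not opp) -> no flip
Dir NE: first cell '.' (not opp) -> no flip
Dir W: edge -> no flip
Dir E: opp run (2,1) capped by W -> flip
Dir SW: edge -> no flip
Dir S: first cell '.' (not opp) -> no flip
Dir SE: first cell 'W' (not opp) -> no flip

Answer: (2,1)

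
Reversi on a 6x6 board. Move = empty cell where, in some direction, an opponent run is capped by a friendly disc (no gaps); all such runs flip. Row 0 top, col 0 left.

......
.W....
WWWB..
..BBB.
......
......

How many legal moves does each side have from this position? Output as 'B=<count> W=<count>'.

-- B to move --
(0,0): flips 2 -> legal
(0,1): no bracket -> illegal
(0,2): no bracket -> illegal
(1,0): flips 1 -> legal
(1,2): flips 1 -> legal
(1,3): no bracket -> illegal
(3,0): no bracket -> illegal
(3,1): no bracket -> illegal
B mobility = 3
-- W to move --
(1,2): no bracket -> illegal
(1,3): no bracket -> illegal
(1,4): no bracket -> illegal
(2,4): flips 1 -> legal
(2,5): no bracket -> illegal
(3,1): no bracket -> illegal
(3,5): no bracket -> illegal
(4,1): no bracket -> illegal
(4,2): flips 1 -> legal
(4,3): flips 1 -> legal
(4,4): flips 1 -> legal
(4,5): no bracket -> illegal
W mobility = 4

Answer: B=3 W=4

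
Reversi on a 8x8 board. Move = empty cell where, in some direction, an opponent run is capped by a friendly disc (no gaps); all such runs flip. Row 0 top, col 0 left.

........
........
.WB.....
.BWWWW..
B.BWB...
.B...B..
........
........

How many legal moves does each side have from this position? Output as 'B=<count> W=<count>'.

-- B to move --
(1,0): no bracket -> illegal
(1,1): flips 1 -> legal
(1,2): no bracket -> illegal
(2,0): flips 1 -> legal
(2,3): no bracket -> illegal
(2,4): flips 2 -> legal
(2,5): no bracket -> illegal
(2,6): flips 1 -> legal
(3,0): no bracket -> illegal
(3,6): flips 4 -> legal
(4,1): no bracket -> illegal
(4,5): no bracket -> illegal
(4,6): no bracket -> illegal
(5,2): no bracket -> illegal
(5,3): no bracket -> illegal
(5,4): no bracket -> illegal
B mobility = 5
-- W to move --
(1,1): flips 1 -> legal
(1,2): flips 1 -> legal
(1,3): no bracket -> illegal
(2,0): no bracket -> illegal
(2,3): flips 1 -> legal
(3,0): flips 1 -> legal
(4,1): flips 2 -> legal
(4,5): flips 1 -> legal
(4,6): no bracket -> illegal
(5,0): no bracket -> illegal
(5,2): flips 1 -> legal
(5,3): flips 1 -> legal
(5,4): flips 1 -> legal
(5,6): no bracket -> illegal
(6,0): flips 2 -> legal
(6,1): no bracket -> illegal
(6,2): no bracket -> illegal
(6,4): no bracket -> illegal
(6,5): no bracket -> illegal
(6,6): flips 2 -> legal
W mobility = 11

Answer: B=5 W=11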